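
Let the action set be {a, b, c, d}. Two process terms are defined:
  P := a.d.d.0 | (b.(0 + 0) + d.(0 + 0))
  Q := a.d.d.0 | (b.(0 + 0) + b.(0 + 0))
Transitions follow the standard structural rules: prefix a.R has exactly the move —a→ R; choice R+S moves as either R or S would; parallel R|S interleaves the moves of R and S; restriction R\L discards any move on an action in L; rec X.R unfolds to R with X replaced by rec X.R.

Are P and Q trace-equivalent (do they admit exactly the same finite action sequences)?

traces(P) ≠ traces(Q) — witness ⟨d⟩

LTS(P): 8 reachable states
  m0 = a.d.d.0 | (b.(0 + 0) + d.(0 + 0)) ⊢ —a→ m1, —b→ m2, —d→ m2
  m1 = d.d.0 | (b.(0 + 0) + d.(0 + 0)) ⊢ —b→ m3, —d→ m3, —d→ m4
  m2 = a.d.d.0 | (0 + 0) ⊢ —a→ m3
  m3 = d.d.0 | (0 + 0) ⊢ —d→ m5
  m4 = d.0 | (b.(0 + 0) + d.(0 + 0)) ⊢ —b→ m5, —d→ m5, —d→ m6
  m5 = d.0 | (0 + 0) ⊢ —d→ m7
  m6 = 0 | (b.(0 + 0) + d.(0 + 0)) ⊢ —b→ m7, —d→ m7
  m7 = 0 | (0 + 0) ⊢ ·
LTS(Q): 8 reachable states
  n0 = a.d.d.0 | (b.(0 + 0) + b.(0 + 0)) ⊢ —a→ n1, —b→ n2
  n1 = d.d.0 | (b.(0 + 0) + b.(0 + 0)) ⊢ —b→ n3, —d→ n4
  n2 = a.d.d.0 | (0 + 0) ⊢ —a→ n3
  n3 = d.d.0 | (0 + 0) ⊢ —d→ n5
  n4 = d.0 | (b.(0 + 0) + b.(0 + 0)) ⊢ —b→ n5, —d→ n6
  n5 = d.0 | (0 + 0) ⊢ —d→ n7
  n6 = 0 | (b.(0 + 0) + b.(0 + 0)) ⊢ —b→ n7
  n7 = 0 | (0 + 0) ⊢ ·
Executing d from P (initial set {m0}):
  after d @ step 1: {m2}
  P completes σ.
Executing d from Q (initial set {n0}):
  after d @ step 1: ∅ (Q stuck)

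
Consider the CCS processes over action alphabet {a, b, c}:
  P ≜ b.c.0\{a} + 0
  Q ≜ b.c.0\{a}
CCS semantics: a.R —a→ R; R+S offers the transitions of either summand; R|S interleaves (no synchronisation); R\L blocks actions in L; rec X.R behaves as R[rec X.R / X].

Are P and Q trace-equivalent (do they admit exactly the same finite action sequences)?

P's transition system — 3 states:
  p0 = b.c.0\{a} + 0 has moves -b-> p1
  p1 = c.0\{a} has moves -c-> p2
  p2 = 0\{a} has moves deadlocked
Q's transition system — 3 states:
  q0 = b.c.0\{a} has moves -b-> q1
  q1 = c.0\{a} has moves -c-> q2
  q2 = 0\{a} has moves deadlocked
Partition-refinement fixed point:
  B0 = {p0, q0}
  B1 = {p1, q1}
  B2 = {p2, q2}
p0 ∈ B0, q0 ∈ B0 → same block
Bisimilar ⇒ trace-equivalent.

YES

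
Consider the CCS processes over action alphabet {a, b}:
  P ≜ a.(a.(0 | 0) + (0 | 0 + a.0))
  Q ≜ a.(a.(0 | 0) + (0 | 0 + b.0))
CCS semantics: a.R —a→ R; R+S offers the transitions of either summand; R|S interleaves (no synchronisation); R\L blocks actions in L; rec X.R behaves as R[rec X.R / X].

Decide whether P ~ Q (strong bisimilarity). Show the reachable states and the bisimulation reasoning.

LTS(P): 4 reachable states
  m0 = a.(a.(0 | 0) + (0 | 0 + a.0)) | =a=> m1
  m1 = a.(0 | 0) + (0 | 0 + a.0) | =a=> m2, =a=> m3
  m2 = 0 | ∅
  m3 = 0 | 0 | ∅
LTS(Q): 4 reachable states
  n0 = a.(a.(0 | 0) + (0 | 0 + b.0)) | =a=> n1
  n1 = a.(0 | 0) + (0 | 0 + b.0) | =a=> n2, =b=> n3
  n2 = 0 | 0 | ∅
  n3 = 0 | ∅
Bisimilarity quotient blocks:
  B0 = {m0}
  B1 = {m1}
  B2 = {m2, m3, n2, n3}
  B3 = {n0}
  B4 = {n1}
m0 ∈ B0, n0 ∈ B3 → different blocks

not bisimilar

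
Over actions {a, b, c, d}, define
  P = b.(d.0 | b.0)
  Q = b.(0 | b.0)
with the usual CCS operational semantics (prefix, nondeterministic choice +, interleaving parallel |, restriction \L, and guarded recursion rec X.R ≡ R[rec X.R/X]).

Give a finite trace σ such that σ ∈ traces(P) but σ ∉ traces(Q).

bd

LTS(P): 5 reachable states
  p0 = b.(d.0 | b.0) | ··b··> p1
  p1 = d.0 | b.0 | ··b··> p2, ··d··> p3
  p2 = d.0 | 0 | ··d··> p4
  p3 = 0 | b.0 | ··b··> p4
  p4 = 0 | 0 | stopped
LTS(Q): 3 reachable states
  q0 = b.(0 | b.0) | ··b··> q1
  q1 = 0 | b.0 | ··b··> q2
  q2 = 0 | 0 | stopped
Executing bd from P (initial set {p0}):
  step 1 (b): {p1}
  step 2 (d): {p3}
  — P admits the full trace.
Executing bd from Q (initial set {q0}):
  step 1 (b): {q1}
  step 2 (d): ∅ (Q stuck)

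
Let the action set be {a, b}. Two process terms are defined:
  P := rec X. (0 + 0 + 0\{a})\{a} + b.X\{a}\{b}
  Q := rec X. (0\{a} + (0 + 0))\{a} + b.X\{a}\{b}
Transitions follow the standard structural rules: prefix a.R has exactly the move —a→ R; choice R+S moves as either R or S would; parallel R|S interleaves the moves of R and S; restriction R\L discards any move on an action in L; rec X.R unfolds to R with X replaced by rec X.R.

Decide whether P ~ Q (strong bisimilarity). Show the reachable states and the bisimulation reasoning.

LTS(P): 2 reachable states
  s0 = rec X. (0 + 0 + 0\{a})\{a} + b.X\{a}\{b} | =b=> s1
  s1 = (rec X. (0 + 0 + 0\{a})\{a} + b.X\{a}\{b})\{a}\{b} | ·
LTS(Q): 2 reachable states
  t0 = rec X. (0\{a} + (0 + 0))\{a} + b.X\{a}\{b} | =b=> t1
  t1 = (rec X. (0\{a} + (0 + 0))\{a} + b.X\{a}\{b})\{a}\{b} | ·
Coarsest stable partition (strong bisimilarity classes):
  B0 = {s0, t0}
  B1 = {s1, t1}
s0 ∈ B0, t0 ∈ B0 → same block

YES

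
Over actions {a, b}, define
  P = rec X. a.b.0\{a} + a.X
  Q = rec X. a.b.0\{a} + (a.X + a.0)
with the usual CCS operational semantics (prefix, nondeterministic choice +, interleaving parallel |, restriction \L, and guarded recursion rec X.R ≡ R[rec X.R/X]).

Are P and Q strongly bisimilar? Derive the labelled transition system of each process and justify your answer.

not bisimilar

LTS(P): 3 reachable states
  m0 = rec X. a.b.0\{a} + a.X ⊢ ··a··> m0, ··a··> m1
  m1 = b.0\{a} ⊢ ··b··> m2
  m2 = 0\{a} ⊢ ∅
LTS(Q): 4 reachable states
  n0 = rec X. a.b.0\{a} + (a.X + a.0) ⊢ ··a··> n0, ··a··> n1, ··a··> n2
  n1 = 0 ⊢ ∅
  n2 = b.0\{a} ⊢ ··b··> n3
  n3 = 0\{a} ⊢ ∅
Bisimilarity quotient blocks:
  B0 = {m0}
  B1 = {m1, n2}
  B2 = {m2, n1, n3}
  B3 = {n0}
m0 ∈ B0, n0 ∈ B3 → different blocks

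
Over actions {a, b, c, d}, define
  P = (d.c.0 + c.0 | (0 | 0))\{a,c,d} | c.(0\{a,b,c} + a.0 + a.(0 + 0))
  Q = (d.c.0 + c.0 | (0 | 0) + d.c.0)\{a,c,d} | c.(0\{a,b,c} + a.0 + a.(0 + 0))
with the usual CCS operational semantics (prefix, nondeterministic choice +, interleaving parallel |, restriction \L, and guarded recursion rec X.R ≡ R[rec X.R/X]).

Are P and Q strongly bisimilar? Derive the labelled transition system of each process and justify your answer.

LTS(P): 4 reachable states
  m0 = (d.c.0 + c.0 | (0 | 0))\{a,c,d} | c.(0\{a,b,c} + a.0 + a.(0 + 0)) has moves ··c··> m1
  m1 = (d.c.0 + c.0 | (0 | 0))\{a,c,d} | (0\{a,b,c} + a.0 + a.(0 + 0)) has moves ··a··> m2, ··a··> m3
  m2 = (d.c.0 + c.0 | (0 | 0))\{a,c,d} | (0 + 0) has moves ·
  m3 = (d.c.0 + c.0 | (0 | 0))\{a,c,d} | 0 has moves ·
LTS(Q): 4 reachable states
  n0 = (d.c.0 + c.0 | (0 | 0) + d.c.0)\{a,c,d} | c.(0\{a,b,c} + a.0 + a.(0 + 0)) has moves ··c··> n1
  n1 = (d.c.0 + c.0 | (0 | 0) + d.c.0)\{a,c,d} | (0\{a,b,c} + a.0 + a.(0 + 0)) has moves ··a··> n2, ··a··> n3
  n2 = (d.c.0 + c.0 | (0 | 0) + d.c.0)\{a,c,d} | (0 + 0) has moves ·
  n3 = (d.c.0 + c.0 | (0 | 0) + d.c.0)\{a,c,d} | 0 has moves ·
Partition-refinement fixed point:
  B0 = {m0, n0}
  B1 = {m1, n1}
  B2 = {m2, m3, n2, n3}
m0 ∈ B0, n0 ∈ B0 → same block

YES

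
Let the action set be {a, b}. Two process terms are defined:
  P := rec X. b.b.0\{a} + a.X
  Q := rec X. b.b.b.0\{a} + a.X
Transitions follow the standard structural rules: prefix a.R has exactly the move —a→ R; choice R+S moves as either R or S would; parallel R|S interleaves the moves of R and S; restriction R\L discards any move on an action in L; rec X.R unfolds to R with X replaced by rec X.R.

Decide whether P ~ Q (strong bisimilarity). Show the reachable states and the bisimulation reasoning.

LTS(P): 3 reachable states
  p0 = rec X. b.b.0\{a} + a.X ⊢ —a→ p0, —b→ p1
  p1 = b.0\{a} ⊢ —b→ p2
  p2 = 0\{a} ⊢ (no moves)
LTS(Q): 4 reachable states
  q0 = rec X. b.b.b.0\{a} + a.X ⊢ —a→ q0, —b→ q1
  q1 = b.b.0\{a} ⊢ —b→ q2
  q2 = b.0\{a} ⊢ —b→ q3
  q3 = 0\{a} ⊢ (no moves)
Bisimilarity quotient blocks:
  B0 = {p0}
  B1 = {p1, q2}
  B2 = {p2, q3}
  B3 = {q0}
  B4 = {q1}
p0 ∈ B0, q0 ∈ B3 → different blocks

P ≁ Q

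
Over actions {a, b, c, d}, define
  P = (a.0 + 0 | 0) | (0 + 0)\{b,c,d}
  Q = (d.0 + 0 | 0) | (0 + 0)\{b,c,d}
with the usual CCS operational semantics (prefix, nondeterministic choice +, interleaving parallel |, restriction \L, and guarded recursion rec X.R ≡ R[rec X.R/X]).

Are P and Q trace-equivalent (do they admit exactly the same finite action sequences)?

P's transition system — 2 states:
  m0 = (a.0 + 0 | 0) | (0 + 0)\{b,c,d} ⊢ -a-> m1
  m1 = 0 | (0 + 0)\{b,c,d} ⊢ stopped
Q's transition system — 2 states:
  n0 = (d.0 + 0 | 0) | (0 + 0)\{b,c,d} ⊢ -d-> n1
  n1 = 0 | (0 + 0)\{b,c,d} ⊢ stopped
Trace ⟨a⟩ through P, begin at {m0}:
  step 1 (a): {m1}
  ✓ P
Trace ⟨a⟩ through Q, begin at {n0}:
  step 1 (a): ∅  — Q cannot continue

trace-distinct — witness ⟨a⟩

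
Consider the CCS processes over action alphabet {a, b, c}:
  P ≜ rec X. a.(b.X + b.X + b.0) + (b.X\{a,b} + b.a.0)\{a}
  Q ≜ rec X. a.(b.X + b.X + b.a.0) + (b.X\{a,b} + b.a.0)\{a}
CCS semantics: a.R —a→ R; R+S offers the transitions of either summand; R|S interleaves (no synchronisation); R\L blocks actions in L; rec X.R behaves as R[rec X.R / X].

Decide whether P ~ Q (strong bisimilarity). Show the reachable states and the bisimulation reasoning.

P's transition system — 5 states:
  u0 = rec X. a.(b.X + b.X + b.0) + (b.X\{a,b} + b.a.0)\{a} | --a--▸ u1, --b--▸ u2, --b--▸ u3
  u1 = b.(rec X. a.(b.X + b.X + b.0) + (b.X\{a,b} + b.a.0)\{a}) + b.(rec X. a.(b.X + b.X + b.0) + (b.X\{a,b} + b.a.0)\{a}) + b.0 | --b--▸ u0, --b--▸ u4
  u2 = (a.0)\{a} | stopped
  u3 = (rec X. a.(b.X + b.X + b.0) + (b.X\{a,b} + b.a.0)\{a})\{a,b}\{a} | stopped
  u4 = 0 | stopped
Q's transition system — 6 states:
  v0 = rec X. a.(b.X + b.X + b.a.0) + (b.X\{a,b} + b.a.0)\{a} | --a--▸ v1, --b--▸ v2, --b--▸ v3
  v1 = b.(rec X. a.(b.X + b.X + b.a.0) + (b.X\{a,b} + b.a.0)\{a}) + b.(rec X. a.(b.X + b.X + b.a.0) + (b.X\{a,b} + b.a.0)\{a}) + b.a.0 | --b--▸ v0, --b--▸ v4
  v2 = (a.0)\{a} | stopped
  v3 = (rec X. a.(b.X + b.X + b.a.0) + (b.X\{a,b} + b.a.0)\{a})\{a,b}\{a} | stopped
  v4 = a.0 | --a--▸ v5
  v5 = 0 | stopped
Coarsest stable partition (strong bisimilarity classes):
  B0 = {u0}
  B1 = {u2, u3, u4, v2, v3, v5}
  B2 = {u1}
  B3 = {v0}
  B4 = {v1}
  B5 = {v4}
u0 ∈ B0, v0 ∈ B3 → different blocks

P ≁ Q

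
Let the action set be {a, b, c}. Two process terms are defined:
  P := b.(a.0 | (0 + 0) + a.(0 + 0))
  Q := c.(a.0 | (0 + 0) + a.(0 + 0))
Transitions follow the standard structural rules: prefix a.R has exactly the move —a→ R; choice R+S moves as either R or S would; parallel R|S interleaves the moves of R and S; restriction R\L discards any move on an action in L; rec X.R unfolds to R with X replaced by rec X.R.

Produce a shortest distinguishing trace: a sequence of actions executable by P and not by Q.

P's transition system — 4 states:
  s0 = b.(a.0 | (0 + 0) + a.(0 + 0)) → =b=> s1
  s1 = a.0 | (0 + 0) + a.(0 + 0) → =a=> s2, =a=> s3
  s2 = 0 + 0 → ∅
  s3 = 0 | (0 + 0) → ∅
Q's transition system — 4 states:
  t0 = c.(a.0 | (0 + 0) + a.(0 + 0)) → =c=> t1
  t1 = a.0 | (0 + 0) + a.(0 + 0) → =a=> t2, =a=> t3
  t2 = 0 + 0 → ∅
  t3 = 0 | (0 + 0) → ∅
Trace ⟨b⟩ through P, begin at {s0}:
  after b @ step 1: {s1}
  ✓ P
Trace ⟨b⟩ through Q, begin at {t0}:
  after b @ step 1: ∅ (Q stuck)

b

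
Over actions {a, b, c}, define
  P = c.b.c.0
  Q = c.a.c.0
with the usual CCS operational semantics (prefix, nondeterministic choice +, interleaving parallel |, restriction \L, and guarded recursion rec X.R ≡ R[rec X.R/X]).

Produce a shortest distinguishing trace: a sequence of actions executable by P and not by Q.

cb

P's transition system — 4 states:
  m0 = c.b.c.0 has moves -c-> m1
  m1 = b.c.0 has moves -b-> m2
  m2 = c.0 has moves -c-> m3
  m3 = 0 has moves ·
Q's transition system — 4 states:
  n0 = c.a.c.0 has moves -c-> n1
  n1 = a.c.0 has moves -a-> n2
  n2 = c.0 has moves -c-> n3
  n3 = 0 has moves ·
Trace ⟨cb⟩ through P, begin at {m0}:
  after c @ step 1: {m1}
  after b @ step 2: {m2}
  — P admits the full trace.
Trace ⟨cb⟩ through Q, begin at {n0}:
  after c @ step 1: {n1}
  after b @ step 2: ∅  — Q cannot continue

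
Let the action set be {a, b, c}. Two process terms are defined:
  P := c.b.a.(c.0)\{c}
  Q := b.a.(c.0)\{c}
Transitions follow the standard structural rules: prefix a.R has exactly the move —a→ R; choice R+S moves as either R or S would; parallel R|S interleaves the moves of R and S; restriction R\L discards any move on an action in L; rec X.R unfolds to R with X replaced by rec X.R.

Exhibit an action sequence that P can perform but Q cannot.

c

P's transition system — 4 states:
  m0 = c.b.a.(c.0)\{c} has moves --c--▸ m1
  m1 = b.a.(c.0)\{c} has moves --b--▸ m2
  m2 = a.(c.0)\{c} has moves --a--▸ m3
  m3 = (c.0)\{c} has moves (no moves)
Q's transition system — 3 states:
  n0 = b.a.(c.0)\{c} has moves --b--▸ n1
  n1 = a.(c.0)\{c} has moves --a--▸ n2
  n2 = (c.0)\{c} has moves (no moves)
Trace ⟨c⟩ through P, begin at {m0}:
  [1] c ⇒ {m1}
  — P admits the full trace.
Trace ⟨c⟩ through Q, begin at {n0}:
  [1] c ⇒ ∅ (Q stuck)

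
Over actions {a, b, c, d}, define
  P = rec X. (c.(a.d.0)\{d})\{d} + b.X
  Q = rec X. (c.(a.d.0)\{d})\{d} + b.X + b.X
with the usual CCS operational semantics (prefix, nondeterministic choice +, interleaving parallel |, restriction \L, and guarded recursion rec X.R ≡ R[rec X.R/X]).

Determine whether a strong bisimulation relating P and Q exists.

P ~ Q

Reachable graph of P (3 states):
  u0 = rec X. (c.(a.d.0)\{d})\{d} + b.X ⊢ —b→ u0, —c→ u1
  u1 = (a.d.0)\{d}\{d} ⊢ —a→ u2
  u2 = (d.0)\{d}\{d} ⊢ stopped
Reachable graph of Q (3 states):
  v0 = rec X. (c.(a.d.0)\{d})\{d} + b.X + b.X ⊢ —b→ v0, —c→ v1
  v1 = (a.d.0)\{d}\{d} ⊢ —a→ v2
  v2 = (d.0)\{d}\{d} ⊢ stopped
Partition-refinement fixed point:
  B0 = {u0, v0}
  B1 = {u1, v1}
  B2 = {u2, v2}
u0 ∈ B0, v0 ∈ B0 → same block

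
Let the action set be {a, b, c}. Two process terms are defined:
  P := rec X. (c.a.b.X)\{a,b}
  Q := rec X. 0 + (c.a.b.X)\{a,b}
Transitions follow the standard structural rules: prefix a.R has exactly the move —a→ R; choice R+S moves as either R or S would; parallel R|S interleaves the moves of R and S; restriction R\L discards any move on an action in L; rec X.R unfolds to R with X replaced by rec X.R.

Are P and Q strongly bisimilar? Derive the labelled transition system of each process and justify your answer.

YES

P's transition system — 2 states:
  u0 = rec X. (c.a.b.X)\{a,b} | --c--▸ u1
  u1 = (a.b.(rec X. (c.a.b.X)\{a,b}))\{a,b} | (no moves)
Q's transition system — 2 states:
  v0 = rec X. 0 + (c.a.b.X)\{a,b} | --c--▸ v1
  v1 = (a.b.(rec X. 0 + (c.a.b.X)\{a,b}))\{a,b} | (no moves)
Partition-refinement fixed point:
  B0 = {u0, v0}
  B1 = {u1, v1}
u0 ∈ B0, v0 ∈ B0 → same block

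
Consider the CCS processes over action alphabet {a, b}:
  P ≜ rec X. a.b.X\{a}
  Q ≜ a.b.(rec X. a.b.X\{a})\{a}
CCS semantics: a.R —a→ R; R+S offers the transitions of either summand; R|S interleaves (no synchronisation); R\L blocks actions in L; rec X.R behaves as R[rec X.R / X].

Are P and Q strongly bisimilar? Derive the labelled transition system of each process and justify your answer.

P's transition system — 3 states:
  p0 = rec X. a.b.X\{a} | ··a··> p1
  p1 = b.(rec X. a.b.X\{a})\{a} | ··b··> p2
  p2 = (rec X. a.b.X\{a})\{a} | deadlocked
Q's transition system — 3 states:
  q0 = a.b.(rec X. a.b.X\{a})\{a} | ··a··> q1
  q1 = b.(rec X. a.b.X\{a})\{a} | ··b··> q2
  q2 = (rec X. a.b.X\{a})\{a} | deadlocked
Partition-refinement fixed point:
  B0 = {p0, q0}
  B1 = {p1, q1}
  B2 = {p2, q2}
p0 ∈ B0, q0 ∈ B0 → same block

YES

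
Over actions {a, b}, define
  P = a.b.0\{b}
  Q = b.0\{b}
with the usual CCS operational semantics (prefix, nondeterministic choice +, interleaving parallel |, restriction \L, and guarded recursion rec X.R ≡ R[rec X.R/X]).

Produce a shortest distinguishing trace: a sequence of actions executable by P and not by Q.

LTS(P): 3 reachable states
  s0 = a.b.0\{b} ⊢ —a→ s1
  s1 = b.0\{b} ⊢ —b→ s2
  s2 = 0\{b} ⊢ ·
LTS(Q): 2 reachable states
  t0 = b.0\{b} ⊢ —b→ t1
  t1 = 0\{b} ⊢ ·
Executing a from P (initial set {s0}):
  step 1 (a): {s1}
  P completes σ.
Executing a from Q (initial set {t0}):
  step 1 (a): ∅  — Q cannot continue

a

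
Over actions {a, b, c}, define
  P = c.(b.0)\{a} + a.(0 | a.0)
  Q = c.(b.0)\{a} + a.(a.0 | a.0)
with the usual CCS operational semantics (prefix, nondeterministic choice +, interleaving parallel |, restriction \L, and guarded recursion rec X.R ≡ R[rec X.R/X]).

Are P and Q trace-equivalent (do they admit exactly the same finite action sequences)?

NO — witness ⟨aaa⟩

Reachable graph of P (5 states):
  p0 = c.(b.0)\{a} + a.(0 | a.0) :: -a-> p1, -c-> p2
  p1 = 0 | a.0 :: -a-> p3
  p2 = (b.0)\{a} :: -b-> p4
  p3 = 0 | 0 :: (no moves)
  p4 = 0\{a} :: (no moves)
Reachable graph of Q (7 states):
  q0 = c.(b.0)\{a} + a.(a.0 | a.0) :: -a-> q1, -c-> q2
  q1 = a.0 | a.0 :: -a-> q3, -a-> q4
  q2 = (b.0)\{a} :: -b-> q5
  q3 = 0 | a.0 :: -a-> q6
  q4 = a.0 | 0 :: -a-> q6
  q5 = 0\{a} :: (no moves)
  q6 = 0 | 0 :: (no moves)
Trace ⟨aaa⟩ through Q, begin at {q0}:
  [1] a ⇒ {q1}
  [2] a ⇒ {q3, q4}
  [3] a ⇒ {q6}
  — Q admits the full trace.
Trace ⟨aaa⟩ through P, begin at {p0}:
  [1] a ⇒ {p1}
  [2] a ⇒ {p3}
  [3] a ⇒ no successor for P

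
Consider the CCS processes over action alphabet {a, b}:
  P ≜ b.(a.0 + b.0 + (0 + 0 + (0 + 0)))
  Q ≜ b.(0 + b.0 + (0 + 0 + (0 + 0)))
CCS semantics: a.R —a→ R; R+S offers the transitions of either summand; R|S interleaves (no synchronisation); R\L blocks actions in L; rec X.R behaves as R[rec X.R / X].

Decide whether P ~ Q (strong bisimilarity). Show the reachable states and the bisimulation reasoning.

NO

P's transition system — 3 states:
  m0 = b.(a.0 + b.0 + (0 + 0 + (0 + 0))) ⊢ —b→ m1
  m1 = a.0 + b.0 + (0 + 0 + (0 + 0)) ⊢ —a→ m2, —b→ m2
  m2 = 0 ⊢ stopped
Q's transition system — 3 states:
  n0 = b.(0 + b.0 + (0 + 0 + (0 + 0))) ⊢ —b→ n1
  n1 = 0 + b.0 + (0 + 0 + (0 + 0)) ⊢ —b→ n2
  n2 = 0 ⊢ stopped
Bisimilarity quotient blocks:
  B0 = {m0}
  B1 = {m1}
  B2 = {m2, n2}
  B3 = {n0}
  B4 = {n1}
m0 ∈ B0, n0 ∈ B3 → different blocks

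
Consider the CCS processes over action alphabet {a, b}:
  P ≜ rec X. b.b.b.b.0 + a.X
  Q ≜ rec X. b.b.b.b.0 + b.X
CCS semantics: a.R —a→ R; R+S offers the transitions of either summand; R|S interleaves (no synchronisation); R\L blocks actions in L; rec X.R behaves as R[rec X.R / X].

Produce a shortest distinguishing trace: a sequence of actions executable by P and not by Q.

LTS(P): 5 reachable states
  m0 = rec X. b.b.b.b.0 + a.X ⊢ -a-> m0, -b-> m1
  m1 = b.b.b.0 ⊢ -b-> m2
  m2 = b.b.0 ⊢ -b-> m3
  m3 = b.0 ⊢ -b-> m4
  m4 = 0 ⊢ ∅
LTS(Q): 5 reachable states
  n0 = rec X. b.b.b.b.0 + b.X ⊢ -b-> n0, -b-> n1
  n1 = b.b.b.0 ⊢ -b-> n2
  n2 = b.b.0 ⊢ -b-> n3
  n3 = b.0 ⊢ -b-> n4
  n4 = 0 ⊢ ∅
Run σ = ⟨a⟩ on P: start {m0}
  [1] a ⇒ {m0}
  P completes σ.
Run σ = ⟨a⟩ on Q: start {n0}
  [1] a ⇒ ∅  — Q cannot continue

a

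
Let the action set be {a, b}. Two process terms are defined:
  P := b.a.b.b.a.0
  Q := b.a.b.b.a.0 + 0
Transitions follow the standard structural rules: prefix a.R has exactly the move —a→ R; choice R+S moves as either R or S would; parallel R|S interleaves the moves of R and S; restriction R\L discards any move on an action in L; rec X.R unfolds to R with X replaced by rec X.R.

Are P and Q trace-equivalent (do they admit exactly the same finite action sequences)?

trace-equivalent

Reachable graph of P (6 states):
  m0 = b.a.b.b.a.0 | -b-> m1
  m1 = a.b.b.a.0 | -a-> m2
  m2 = b.b.a.0 | -b-> m3
  m3 = b.a.0 | -b-> m4
  m4 = a.0 | -a-> m5
  m5 = 0 | deadlocked
Reachable graph of Q (6 states):
  n0 = b.a.b.b.a.0 + 0 | -b-> n1
  n1 = a.b.b.a.0 | -a-> n2
  n2 = b.b.a.0 | -b-> n3
  n3 = b.a.0 | -b-> n4
  n4 = a.0 | -a-> n5
  n5 = 0 | deadlocked
Bisimilarity quotient blocks:
  B0 = {m0, n0}
  B1 = {m1, n1}
  B2 = {m2, n2}
  B3 = {m3, n3}
  B4 = {m4, n4}
  B5 = {m5, n5}
m0 ∈ B0, n0 ∈ B0 → same block
Bisimilar ⇒ trace-equivalent.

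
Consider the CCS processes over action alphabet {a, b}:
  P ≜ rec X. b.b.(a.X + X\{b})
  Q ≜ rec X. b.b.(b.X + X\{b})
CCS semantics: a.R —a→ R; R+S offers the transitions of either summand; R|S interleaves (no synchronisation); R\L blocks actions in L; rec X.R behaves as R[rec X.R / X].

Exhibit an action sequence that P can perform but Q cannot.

bba

Reachable graph of P (3 states):
  u0 = rec X. b.b.(a.X + X\{b}) | -b-> u1
  u1 = b.(a.(rec X. b.b.(a.X + X\{b})) + (rec X. b.b.(a.X + X\{b}))\{b}) | -b-> u2
  u2 = a.(rec X. b.b.(a.X + X\{b})) + (rec X. b.b.(a.X + X\{b}))\{b} | -a-> u0
Reachable graph of Q (3 states):
  v0 = rec X. b.b.(b.X + X\{b}) | -b-> v1
  v1 = b.(b.(rec X. b.b.(b.X + X\{b})) + (rec X. b.b.(b.X + X\{b}))\{b}) | -b-> v2
  v2 = b.(rec X. b.b.(b.X + X\{b})) + (rec X. b.b.(b.X + X\{b}))\{b} | -b-> v0
Run σ = ⟨bba⟩ on P: start {u0}
  step 1 (b): {u1}
  step 2 (b): {u2}
  step 3 (a): {u0}
  — P admits the full trace.
Run σ = ⟨bba⟩ on Q: start {v0}
  step 1 (b): {v1}
  step 2 (b): {v2}
  step 3 (a): ∅  — Q cannot continue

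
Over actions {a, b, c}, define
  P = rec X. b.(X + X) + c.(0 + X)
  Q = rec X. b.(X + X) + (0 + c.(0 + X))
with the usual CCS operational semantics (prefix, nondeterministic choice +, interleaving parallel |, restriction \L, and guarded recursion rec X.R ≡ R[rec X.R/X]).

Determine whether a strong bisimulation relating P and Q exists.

Reachable graph of P (3 states):
  p0 = rec X. b.(X + X) + c.(0 + X) → ··b··> p1, ··c··> p2
  p1 = (rec X. b.(X + X) + c.(0 + X)) + (rec X. b.(X + X) + c.(0 + X)) → ··b··> p1, ··c··> p2
  p2 = 0 + (rec X. b.(X + X) + c.(0 + X)) → ··b··> p1, ··c··> p2
Reachable graph of Q (3 states):
  q0 = rec X. b.(X + X) + (0 + c.(0 + X)) → ··b··> q1, ··c··> q2
  q1 = (rec X. b.(X + X) + (0 + c.(0 + X))) + (rec X. b.(X + X) + (0 + c.(0 + X))) → ··b··> q1, ··c··> q2
  q2 = 0 + (rec X. b.(X + X) + (0 + c.(0 + X))) → ··b··> q1, ··c··> q2
Partition-refinement fixed point:
  B0 = {p0, p1, p2, q0, q1, q2}
p0 ∈ B0, q0 ∈ B0 → same block

P ~ Q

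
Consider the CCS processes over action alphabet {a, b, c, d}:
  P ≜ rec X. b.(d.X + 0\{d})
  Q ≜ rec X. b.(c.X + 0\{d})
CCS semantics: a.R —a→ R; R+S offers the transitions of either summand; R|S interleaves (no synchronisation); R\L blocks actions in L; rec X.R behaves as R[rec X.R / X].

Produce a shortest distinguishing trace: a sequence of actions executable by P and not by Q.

bd

Reachable graph of P (2 states):
  s0 = rec X. b.(d.X + 0\{d}) ⊢ —b→ s1
  s1 = d.(rec X. b.(d.X + 0\{d})) + 0\{d} ⊢ —d→ s0
Reachable graph of Q (2 states):
  t0 = rec X. b.(c.X + 0\{d}) ⊢ —b→ t1
  t1 = c.(rec X. b.(c.X + 0\{d})) + 0\{d} ⊢ —c→ t0
Trace ⟨bd⟩ through P, begin at {s0}:
  after b @ step 1: {s1}
  after d @ step 2: {s0}
  — P admits the full trace.
Trace ⟨bd⟩ through Q, begin at {t0}:
  after b @ step 1: {t1}
  after d @ step 2: no successor for Q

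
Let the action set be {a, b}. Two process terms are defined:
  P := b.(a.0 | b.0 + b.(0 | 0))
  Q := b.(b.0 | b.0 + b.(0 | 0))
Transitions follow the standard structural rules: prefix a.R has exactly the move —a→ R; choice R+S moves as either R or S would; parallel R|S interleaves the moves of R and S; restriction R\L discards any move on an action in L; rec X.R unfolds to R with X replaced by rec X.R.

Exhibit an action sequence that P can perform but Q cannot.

ba

P's transition system — 5 states:
  p0 = b.(a.0 | b.0 + b.(0 | 0)) → —b→ p1
  p1 = a.0 | b.0 + b.(0 | 0) → —a→ p2, —b→ p3, —b→ p4
  p2 = 0 | b.0 → —b→ p3
  p3 = 0 | 0 → ∅
  p4 = a.0 | 0 → —a→ p3
Q's transition system — 5 states:
  q0 = b.(b.0 | b.0 + b.(0 | 0)) → —b→ q1
  q1 = b.0 | b.0 + b.(0 | 0) → —b→ q2, —b→ q3, —b→ q4
  q2 = 0 | 0 → ∅
  q3 = 0 | b.0 → —b→ q2
  q4 = b.0 | 0 → —b→ q2
Trace ⟨ba⟩ through P, begin at {p0}:
  after b @ step 1: {p1}
  after a @ step 2: {p2}
  ✓ P
Trace ⟨ba⟩ through Q, begin at {q0}:
  after b @ step 1: {q1}
  after a @ step 2: ∅  — Q cannot continue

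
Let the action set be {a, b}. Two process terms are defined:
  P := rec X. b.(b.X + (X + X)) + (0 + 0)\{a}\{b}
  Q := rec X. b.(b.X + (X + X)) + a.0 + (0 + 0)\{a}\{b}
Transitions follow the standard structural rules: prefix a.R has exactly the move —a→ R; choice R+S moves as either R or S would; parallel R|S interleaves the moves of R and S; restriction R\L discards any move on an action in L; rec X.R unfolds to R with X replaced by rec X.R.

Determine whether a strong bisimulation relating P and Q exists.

P's transition system — 2 states:
  m0 = rec X. b.(b.X + (X + X)) + (0 + 0)\{a}\{b} ⊢ -b-> m1
  m1 = b.(rec X. b.(b.X + (X + X)) + (0 + 0)\{a}\{b}) + ((rec X. b.(b.X + (X + X)) + (0 + 0)\{a}\{b}) + (rec X. b.(b.X + (X + X)) + (0 + 0)\{a}\{b})) ⊢ -b-> m0, -b-> m1
Q's transition system — 3 states:
  n0 = rec X. b.(b.X + (X + X)) + a.0 + (0 + 0)\{a}\{b} ⊢ -a-> n1, -b-> n2
  n1 = 0 ⊢ ·
  n2 = b.(rec X. b.(b.X + (X + X)) + a.0 + (0 + 0)\{a}\{b}) + ((rec X. b.(b.X + (X + X)) + a.0 + (0 + 0)\{a}\{b}) + (rec X. b.(b.X + (X + X)) + a.0 + (0 + 0)\{a}\{b})) ⊢ -a-> n1, -b-> n0, -b-> n2
Bisimilarity quotient blocks:
  B0 = {m0, m1}
  B1 = {n0, n2}
  B2 = {n1}
m0 ∈ B0, n0 ∈ B1 → different blocks

NO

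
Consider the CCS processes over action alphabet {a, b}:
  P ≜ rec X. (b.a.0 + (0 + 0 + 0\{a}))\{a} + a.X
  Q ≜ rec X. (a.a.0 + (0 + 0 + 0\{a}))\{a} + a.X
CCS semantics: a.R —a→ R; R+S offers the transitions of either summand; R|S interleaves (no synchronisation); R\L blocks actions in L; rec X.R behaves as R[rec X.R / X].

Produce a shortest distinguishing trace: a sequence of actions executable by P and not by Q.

b

LTS(P): 2 reachable states
  p0 = rec X. (b.a.0 + (0 + 0 + 0\{a}))\{a} + a.X ⊢ =a=> p0, =b=> p1
  p1 = (a.0)\{a} ⊢ ∅
LTS(Q): 1 reachable states
  q0 = rec X. (a.a.0 + (0 + 0 + 0\{a}))\{a} + a.X ⊢ =a=> q0
Run σ = ⟨b⟩ on P: start {p0}
  step 1 (b): {p1}
  — P admits the full trace.
Run σ = ⟨b⟩ on Q: start {q0}
  step 1 (b): no successor for Q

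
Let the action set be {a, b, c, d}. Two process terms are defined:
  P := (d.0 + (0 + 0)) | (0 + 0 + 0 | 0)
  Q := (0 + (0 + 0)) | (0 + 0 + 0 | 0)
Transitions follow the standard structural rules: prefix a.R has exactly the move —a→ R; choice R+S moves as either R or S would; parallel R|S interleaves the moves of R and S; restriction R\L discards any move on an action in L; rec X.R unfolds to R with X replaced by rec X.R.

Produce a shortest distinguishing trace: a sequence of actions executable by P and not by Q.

LTS(P): 2 reachable states
  m0 = (d.0 + (0 + 0)) | (0 + 0 + 0 | 0) | —d→ m1
  m1 = 0 | (0 + 0 + 0 | 0) | ∅
LTS(Q): 1 reachable states
  n0 = (0 + (0 + 0)) | (0 + 0 + 0 | 0) | ∅
Trace ⟨d⟩ through P, begin at {m0}:
  [1] d ⇒ {m1}
  P completes σ.
Trace ⟨d⟩ through Q, begin at {n0}:
  [1] d ⇒ no successor for Q

d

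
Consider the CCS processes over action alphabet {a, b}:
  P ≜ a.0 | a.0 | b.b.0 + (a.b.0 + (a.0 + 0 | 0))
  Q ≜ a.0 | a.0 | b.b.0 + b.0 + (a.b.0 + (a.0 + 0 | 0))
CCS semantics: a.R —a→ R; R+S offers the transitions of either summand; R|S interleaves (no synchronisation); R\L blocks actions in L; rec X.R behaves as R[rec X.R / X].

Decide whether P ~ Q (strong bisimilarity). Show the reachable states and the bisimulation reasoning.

LTS(P): 14 reachable states
  s0 = a.0 | a.0 | b.b.0 + (a.b.0 + (a.0 + 0 | 0)) has moves --a--▸ s1, --a--▸ s2, --a--▸ s3, --a--▸ s4, --b--▸ s5
  s1 = 0 has moves deadlocked
  s2 = 0 | a.0 | b.b.0 has moves --a--▸ s6, --b--▸ s7
  s3 = a.0 | 0 | b.b.0 has moves --a--▸ s6, --b--▸ s8
  s4 = b.0 has moves --b--▸ s1
  s5 = a.0 | a.0 | b.0 has moves --a--▸ s7, --a--▸ s8, --b--▸ s9
  s6 = 0 | 0 | b.b.0 has moves --b--▸ s10
  s7 = 0 | a.0 | b.0 has moves --a--▸ s10, --b--▸ s11
  s8 = a.0 | 0 | b.0 has moves --a--▸ s10, --b--▸ s12
  s9 = a.0 | a.0 | 0 has moves --a--▸ s11, --a--▸ s12
  s10 = 0 | 0 | b.0 has moves --b--▸ s13
  s11 = 0 | a.0 | 0 has moves --a--▸ s13
  s12 = a.0 | 0 | 0 has moves --a--▸ s13
  s13 = 0 | 0 | 0 has moves deadlocked
LTS(Q): 14 reachable states
  t0 = a.0 | a.0 | b.b.0 + b.0 + (a.b.0 + (a.0 + 0 | 0)) has moves --a--▸ t1, --a--▸ t2, --a--▸ t3, --a--▸ t4, --b--▸ t1, --b--▸ t5
  t1 = 0 has moves deadlocked
  t2 = 0 | a.0 | b.b.0 has moves --a--▸ t6, --b--▸ t7
  t3 = a.0 | 0 | b.b.0 has moves --a--▸ t6, --b--▸ t8
  t4 = b.0 has moves --b--▸ t1
  t5 = a.0 | a.0 | b.0 has moves --a--▸ t7, --a--▸ t8, --b--▸ t9
  t6 = 0 | 0 | b.b.0 has moves --b--▸ t10
  t7 = 0 | a.0 | b.0 has moves --a--▸ t10, --b--▸ t11
  t8 = a.0 | 0 | b.0 has moves --a--▸ t10, --b--▸ t12
  t9 = a.0 | a.0 | 0 has moves --a--▸ t11, --a--▸ t12
  t10 = 0 | 0 | b.0 has moves --b--▸ t13
  t11 = 0 | a.0 | 0 has moves --a--▸ t13
  t12 = a.0 | 0 | 0 has moves --a--▸ t13
  t13 = 0 | 0 | 0 has moves deadlocked
Coarsest stable partition (strong bisimilarity classes):
  B0 = {s0}
  B1 = {s1, s13, t1, t13}
  B2 = {s2, s3, t2, t3}
  B3 = {s7, s8, t7, t8}
  B4 = {s10, s4, t10, t4}
  B5 = {s11, s12, t11, t12}
  B6 = {s6, t6}
  B7 = {s5, t5}
  B8 = {s9, t9}
  B9 = {t0}
s0 ∈ B0, t0 ∈ B9 → different blocks

P ≁ Q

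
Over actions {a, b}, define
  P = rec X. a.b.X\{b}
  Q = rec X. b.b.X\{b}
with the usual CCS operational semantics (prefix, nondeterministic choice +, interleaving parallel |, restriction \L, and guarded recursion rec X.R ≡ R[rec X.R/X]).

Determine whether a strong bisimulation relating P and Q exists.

P ≁ Q

LTS(P): 4 reachable states
  p0 = rec X. a.b.X\{b} | -a-> p1
  p1 = b.(rec X. a.b.X\{b})\{b} | -b-> p2
  p2 = (rec X. a.b.X\{b})\{b} | -a-> p3
  p3 = (b.(rec X. a.b.X\{b})\{b})\{b} | stopped
LTS(Q): 3 reachable states
  q0 = rec X. b.b.X\{b} | -b-> q1
  q1 = b.(rec X. b.b.X\{b})\{b} | -b-> q2
  q2 = (rec X. b.b.X\{b})\{b} | stopped
Partition-refinement fixed point:
  B0 = {p0}
  B1 = {p1}
  B2 = {p2}
  B3 = {p3, q2}
  B4 = {q0}
  B5 = {q1}
p0 ∈ B0, q0 ∈ B4 → different blocks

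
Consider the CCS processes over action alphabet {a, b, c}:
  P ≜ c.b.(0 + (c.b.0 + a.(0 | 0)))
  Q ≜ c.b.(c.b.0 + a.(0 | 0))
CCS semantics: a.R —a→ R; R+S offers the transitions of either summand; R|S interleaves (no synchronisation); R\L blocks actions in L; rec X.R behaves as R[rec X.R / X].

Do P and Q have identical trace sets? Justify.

LTS(P): 6 reachable states
  m0 = c.b.(0 + (c.b.0 + a.(0 | 0))) → ··c··> m1
  m1 = b.(0 + (c.b.0 + a.(0 | 0))) → ··b··> m2
  m2 = 0 + (c.b.0 + a.(0 | 0)) → ··a··> m3, ··c··> m4
  m3 = 0 | 0 → stopped
  m4 = b.0 → ··b··> m5
  m5 = 0 → stopped
LTS(Q): 6 reachable states
  n0 = c.b.(c.b.0 + a.(0 | 0)) → ··c··> n1
  n1 = b.(c.b.0 + a.(0 | 0)) → ··b··> n2
  n2 = c.b.0 + a.(0 | 0) → ··a··> n3, ··c··> n4
  n3 = 0 | 0 → stopped
  n4 = b.0 → ··b··> n5
  n5 = 0 → stopped
Bisimilarity quotient blocks:
  B0 = {m0, n0}
  B1 = {m1, n1}
  B2 = {m2, n2}
  B3 = {m3, m5, n3, n5}
  B4 = {m4, n4}
m0 ∈ B0, n0 ∈ B0 → same block
Bisimilar ⇒ trace-equivalent.

traces(P) = traces(Q)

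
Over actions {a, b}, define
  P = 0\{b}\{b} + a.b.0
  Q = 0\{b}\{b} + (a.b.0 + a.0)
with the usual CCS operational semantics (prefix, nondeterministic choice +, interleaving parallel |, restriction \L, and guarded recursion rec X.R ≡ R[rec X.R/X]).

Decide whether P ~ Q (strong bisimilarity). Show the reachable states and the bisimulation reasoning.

Reachable graph of P (3 states):
  p0 = 0\{b}\{b} + a.b.0 has moves —a→ p1
  p1 = b.0 has moves —b→ p2
  p2 = 0 has moves (no moves)
Reachable graph of Q (3 states):
  q0 = 0\{b}\{b} + (a.b.0 + a.0) has moves —a→ q1, —a→ q2
  q1 = 0 has moves (no moves)
  q2 = b.0 has moves —b→ q1
Coarsest stable partition (strong bisimilarity classes):
  B0 = {p0}
  B1 = {p1, q2}
  B2 = {p2, q1}
  B3 = {q0}
p0 ∈ B0, q0 ∈ B3 → different blocks

NO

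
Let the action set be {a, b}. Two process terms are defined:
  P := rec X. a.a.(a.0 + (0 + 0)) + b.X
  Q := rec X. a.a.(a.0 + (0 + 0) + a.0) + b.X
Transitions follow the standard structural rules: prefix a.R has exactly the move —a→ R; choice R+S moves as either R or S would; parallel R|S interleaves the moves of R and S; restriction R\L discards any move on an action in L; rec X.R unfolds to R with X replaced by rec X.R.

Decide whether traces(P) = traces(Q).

traces(P) = traces(Q)

P's transition system — 4 states:
  p0 = rec X. a.a.(a.0 + (0 + 0)) + b.X | --a--▸ p1, --b--▸ p0
  p1 = a.(a.0 + (0 + 0)) | --a--▸ p2
  p2 = a.0 + (0 + 0) | --a--▸ p3
  p3 = 0 | (no moves)
Q's transition system — 4 states:
  q0 = rec X. a.a.(a.0 + (0 + 0) + a.0) + b.X | --a--▸ q1, --b--▸ q0
  q1 = a.(a.0 + (0 + 0) + a.0) | --a--▸ q2
  q2 = a.0 + (0 + 0) + a.0 | --a--▸ q3
  q3 = 0 | (no moves)
Coarsest stable partition (strong bisimilarity classes):
  B0 = {p0, q0}
  B1 = {p1, q1}
  B2 = {p2, q2}
  B3 = {p3, q3}
p0 ∈ B0, q0 ∈ B0 → same block
Bisimilar ⇒ trace-equivalent.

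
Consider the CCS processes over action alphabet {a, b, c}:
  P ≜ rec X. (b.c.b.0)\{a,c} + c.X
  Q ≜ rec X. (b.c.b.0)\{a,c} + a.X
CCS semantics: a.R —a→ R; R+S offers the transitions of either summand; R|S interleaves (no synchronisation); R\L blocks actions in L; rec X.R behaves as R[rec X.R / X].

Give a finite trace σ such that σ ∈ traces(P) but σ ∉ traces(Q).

P's transition system — 2 states:
  m0 = rec X. (b.c.b.0)\{a,c} + c.X :: ··b··> m1, ··c··> m0
  m1 = (c.b.0)\{a,c} :: stopped
Q's transition system — 2 states:
  n0 = rec X. (b.c.b.0)\{a,c} + a.X :: ··a··> n0, ··b··> n1
  n1 = (c.b.0)\{a,c} :: stopped
Executing c from P (initial set {m0}):
  [1] c ⇒ {m0}
  — P admits the full trace.
Executing c from Q (initial set {n0}):
  [1] c ⇒ ∅ (Q stuck)

c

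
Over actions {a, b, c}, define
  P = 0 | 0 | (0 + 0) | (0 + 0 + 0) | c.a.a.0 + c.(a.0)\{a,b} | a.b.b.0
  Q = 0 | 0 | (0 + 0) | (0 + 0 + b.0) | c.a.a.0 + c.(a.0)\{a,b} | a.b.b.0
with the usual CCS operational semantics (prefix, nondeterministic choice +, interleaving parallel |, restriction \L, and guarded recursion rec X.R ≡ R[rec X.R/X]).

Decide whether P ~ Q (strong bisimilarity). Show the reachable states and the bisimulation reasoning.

LTS(P): 11 reachable states
  m0 = 0 | 0 | (0 + 0) | (0 + 0 + 0) | c.a.a.0 + c.(a.0)\{a,b} | a.b.b.0 :: ··a··> m1, ··c··> m2, ··c··> m3
  m1 = c.(a.0)\{a,b} | b.b.0 :: ··b··> m4, ··c··> m5
  m2 = (a.0)\{a,b} | a.b.b.0 :: ··a··> m5
  m3 = 0 | 0 | (0 + 0) | (0 + 0 + 0) | a.a.0 :: ··a··> m6
  m4 = c.(a.0)\{a,b} | b.0 :: ··b··> m7, ··c··> m8
  m5 = (a.0)\{a,b} | b.b.0 :: ··b··> m8
  m6 = 0 | 0 | (0 + 0) | (0 + 0 + 0) | a.0 :: ··a··> m9
  m7 = c.(a.0)\{a,b} | 0 :: ··c··> m10
  m8 = (a.0)\{a,b} | b.0 :: ··b··> m10
  m9 = 0 | 0 | (0 + 0) | (0 + 0 + 0) | 0 :: deadlocked
  m10 = (a.0)\{a,b} | 0 :: deadlocked
LTS(Q): 15 reachable states
  n0 = 0 | 0 | (0 + 0) | (0 + 0 + b.0) | c.a.a.0 + c.(a.0)\{a,b} | a.b.b.0 :: ··a··> n1, ··b··> n2, ··c··> n3, ··c··> n4
  n1 = c.(a.0)\{a,b} | b.b.0 :: ··b··> n5, ··c··> n6
  n2 = 0 | 0 | (0 + 0) | 0 | c.a.a.0 :: ··c··> n7
  n3 = (a.0)\{a,b} | a.b.b.0 :: ··a··> n6
  n4 = 0 | 0 | (0 + 0) | (0 + 0 + b.0) | a.a.0 :: ··a··> n8, ··b··> n7
  n5 = c.(a.0)\{a,b} | b.0 :: ··b··> n9, ··c··> n10
  n6 = (a.0)\{a,b} | b.b.0 :: ··b··> n10
  n7 = 0 | 0 | (0 + 0) | 0 | a.a.0 :: ··a··> n11
  n8 = 0 | 0 | (0 + 0) | (0 + 0 + b.0) | a.0 :: ··a··> n12, ··b··> n11
  n9 = c.(a.0)\{a,b} | 0 :: ··c··> n13
  n10 = (a.0)\{a,b} | b.0 :: ··b··> n13
  n11 = 0 | 0 | (0 + 0) | 0 | a.0 :: ··a··> n14
  n12 = 0 | 0 | (0 + 0) | (0 + 0 + b.0) | 0 :: ··b··> n14
  n13 = (a.0)\{a,b} | 0 :: deadlocked
  n14 = 0 | 0 | (0 + 0) | 0 | 0 :: deadlocked
Coarsest stable partition (strong bisimilarity classes):
  B0 = {m0}
  B1 = {m3, n7}
  B2 = {m6, n11}
  B3 = {m10, m9, n13, n14}
  B4 = {m1, n1}
  B5 = {m5, n6}
  B6 = {m8, n10, n12}
  B7 = {m4, n5}
  B8 = {m7, n9}
  B9 = {m2, n3}
  B10 = {n0}
  B11 = {n4}
  B12 = {n8}
  B13 = {n2}
m0 ∈ B0, n0 ∈ B10 → different blocks

NO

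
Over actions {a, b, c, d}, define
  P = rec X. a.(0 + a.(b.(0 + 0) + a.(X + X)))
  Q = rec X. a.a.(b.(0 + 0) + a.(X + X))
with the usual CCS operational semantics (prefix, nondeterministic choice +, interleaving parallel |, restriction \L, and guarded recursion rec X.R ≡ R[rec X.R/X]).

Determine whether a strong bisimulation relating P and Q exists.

YES

P's transition system — 5 states:
  m0 = rec X. a.(0 + a.(b.(0 + 0) + a.(X + X))) has moves --a--▸ m1
  m1 = 0 + a.(b.(0 + 0) + a.((rec X. a.(0 + a.(b.(0 + 0) + a.(X + X)))) + (rec X. a.(0 + a.(b.(0 + 0) + a.(X + X)))))) has moves --a--▸ m2
  m2 = b.(0 + 0) + a.((rec X. a.(0 + a.(b.(0 + 0) + a.(X + X)))) + (rec X. a.(0 + a.(b.(0 + 0) + a.(X + X))))) has moves --a--▸ m3, --b--▸ m4
  m3 = (rec X. a.(0 + a.(b.(0 + 0) + a.(X + X)))) + (rec X. a.(0 + a.(b.(0 + 0) + a.(X + X)))) has moves --a--▸ m1
  m4 = 0 + 0 has moves ·
Q's transition system — 5 states:
  n0 = rec X. a.a.(b.(0 + 0) + a.(X + X)) has moves --a--▸ n1
  n1 = a.(b.(0 + 0) + a.((rec X. a.a.(b.(0 + 0) + a.(X + X))) + (rec X. a.a.(b.(0 + 0) + a.(X + X))))) has moves --a--▸ n2
  n2 = b.(0 + 0) + a.((rec X. a.a.(b.(0 + 0) + a.(X + X))) + (rec X. a.a.(b.(0 + 0) + a.(X + X)))) has moves --a--▸ n3, --b--▸ n4
  n3 = (rec X. a.a.(b.(0 + 0) + a.(X + X))) + (rec X. a.a.(b.(0 + 0) + a.(X + X))) has moves --a--▸ n1
  n4 = 0 + 0 has moves ·
Bisimilarity quotient blocks:
  B0 = {m0, m3, n0, n3}
  B1 = {m1, n1}
  B2 = {m2, n2}
  B3 = {m4, n4}
m0 ∈ B0, n0 ∈ B0 → same block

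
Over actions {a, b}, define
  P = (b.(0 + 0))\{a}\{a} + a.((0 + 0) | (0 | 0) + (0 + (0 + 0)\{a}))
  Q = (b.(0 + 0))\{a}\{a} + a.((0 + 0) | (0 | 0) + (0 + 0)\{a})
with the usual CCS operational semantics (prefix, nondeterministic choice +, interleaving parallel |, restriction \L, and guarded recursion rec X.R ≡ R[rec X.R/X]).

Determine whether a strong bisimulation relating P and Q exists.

Reachable graph of P (3 states):
  m0 = (b.(0 + 0))\{a}\{a} + a.((0 + 0) | (0 | 0) + (0 + (0 + 0)\{a})) has moves -a-> m1, -b-> m2
  m1 = (0 + 0) | (0 | 0) + (0 + (0 + 0)\{a}) has moves ∅
  m2 = (0 + 0)\{a}\{a} has moves ∅
Reachable graph of Q (3 states):
  n0 = (b.(0 + 0))\{a}\{a} + a.((0 + 0) | (0 | 0) + (0 + 0)\{a}) has moves -a-> n1, -b-> n2
  n1 = (0 + 0) | (0 | 0) + (0 + 0)\{a} has moves ∅
  n2 = (0 + 0)\{a}\{a} has moves ∅
Partition-refinement fixed point:
  B0 = {m0, n0}
  B1 = {m1, m2, n1, n2}
m0 ∈ B0, n0 ∈ B0 → same block

bisimilar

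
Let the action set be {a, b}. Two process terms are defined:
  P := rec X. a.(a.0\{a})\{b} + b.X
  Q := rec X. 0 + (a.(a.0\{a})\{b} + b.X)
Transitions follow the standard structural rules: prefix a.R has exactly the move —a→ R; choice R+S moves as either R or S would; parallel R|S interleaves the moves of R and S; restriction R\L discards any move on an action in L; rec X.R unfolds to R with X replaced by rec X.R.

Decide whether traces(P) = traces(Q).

traces(P) = traces(Q)

LTS(P): 3 reachable states
  u0 = rec X. a.(a.0\{a})\{b} + b.X has moves -a-> u1, -b-> u0
  u1 = (a.0\{a})\{b} has moves -a-> u2
  u2 = 0\{a}\{b} has moves stopped
LTS(Q): 3 reachable states
  v0 = rec X. 0 + (a.(a.0\{a})\{b} + b.X) has moves -a-> v1, -b-> v0
  v1 = (a.0\{a})\{b} has moves -a-> v2
  v2 = 0\{a}\{b} has moves stopped
Bisimilarity quotient blocks:
  B0 = {u0, v0}
  B1 = {u1, v1}
  B2 = {u2, v2}
u0 ∈ B0, v0 ∈ B0 → same block
Bisimilar ⇒ trace-equivalent.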